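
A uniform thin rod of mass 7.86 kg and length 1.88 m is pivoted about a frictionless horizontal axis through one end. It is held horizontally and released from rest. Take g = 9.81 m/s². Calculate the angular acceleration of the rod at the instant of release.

About the pivot, I = (1/3)ML² = (1/3)(7.86)(1.88)² = 9.260 kg·m².
The weight acts at the center, a distance L/2 = 0.9400 m from the pivot; τ = Mg(L/2) = 72.48 N·m.
α = τ/I = 72.48/9.260 = 7.827 rad/s².
(Equivalently α = (3g/(2L)) = 7.827 rad/s².)

α ≈ 7.83 rad/s²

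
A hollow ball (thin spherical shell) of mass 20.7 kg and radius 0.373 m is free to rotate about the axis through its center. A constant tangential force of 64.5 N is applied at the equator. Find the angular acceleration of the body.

I = (2/3)MR² = (2/3)(20.7)(0.373)² = 1.920 kg·m².
τ = F R = (64.5)(0.373) = 24.06 N·m.
Newton's second law for rotation, τ = Iα, gives α = τ/I = 24.06/1.920 = 12.53 rad/s².

α ≈ 12.5 rad/s²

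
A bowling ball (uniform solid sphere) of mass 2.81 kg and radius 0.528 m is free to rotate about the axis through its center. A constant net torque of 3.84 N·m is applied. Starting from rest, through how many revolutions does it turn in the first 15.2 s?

I = (2/5)MR² = (2/5)(2.81)(0.528)² = 0.3134 kg·m².
α = τ/I = 3.84/0.3134 = 12.25 rad/s².
θ = ½αt² = ½(12.25)(15.2)² = 1416 rad.
Revolutions = θ/(2π) = 225.3.

≈ 225 revolutions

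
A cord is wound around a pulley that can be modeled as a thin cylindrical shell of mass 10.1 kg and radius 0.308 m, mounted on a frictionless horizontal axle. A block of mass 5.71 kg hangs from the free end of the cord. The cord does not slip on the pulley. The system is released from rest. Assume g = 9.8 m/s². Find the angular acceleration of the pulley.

I = MR² = (10.1)(0.308)² = 0.9581 kg·m².
Block: mg − T = ma. Pulley: TR = Iα. No-slip: a = αR, so T = (I/R²)a = 10.10·a.
Then mg = (m + 10.10)a, so a = (5.71)(9.8)/(5.71 + 10.10) = 3.539 m/s².
α = a/R = 3.539/0.308 = 11.49 rad/s².

α ≈ 11.5 rad/s²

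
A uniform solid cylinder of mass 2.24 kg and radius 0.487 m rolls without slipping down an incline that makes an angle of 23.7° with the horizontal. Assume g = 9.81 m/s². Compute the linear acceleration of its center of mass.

Translation along the incline: Mg sinθ − f = Ma.
Rotation about the center: fR = Iα with I = ½MR². No-slip gives a = αR, so f = (I/R²)a = (1/2)M a.
Substituting: Mg sinθ = (1 + 0.5000)Ma, so a = g sinθ/(1 + 0.5000) = (9.81) sin 23.7° / 1.500 = 2.629 m/s².

a ≈ 2.63 m/s²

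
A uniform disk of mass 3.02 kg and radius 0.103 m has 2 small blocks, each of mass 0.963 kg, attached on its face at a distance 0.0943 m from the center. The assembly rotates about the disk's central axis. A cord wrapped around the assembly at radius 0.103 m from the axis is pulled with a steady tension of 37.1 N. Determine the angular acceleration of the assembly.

α ≈ 115 rad/s²

I_disk = ½MR² = ½(3.02)(0.103)² = 0.01602 kg·m².
I_blocks = 2·m·r² = 2(0.963)(0.0943)² = 0.01713 kg·m².
Total I = 0.03315 kg·m².
τ = F r = (37.1)(0.103) = 3.821 N·m.
α = τ/I = 3.821/0.03315 = 115.3 rad/s².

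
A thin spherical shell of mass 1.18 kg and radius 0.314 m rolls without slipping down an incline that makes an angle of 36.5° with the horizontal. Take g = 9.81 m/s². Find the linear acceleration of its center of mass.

a ≈ 3.50 m/s²

Translation along the incline: Mg sinθ − f = Ma.
Rotation about the center: fR = Iα with I = (2/3)MR². No-slip gives a = αR, so f = (I/R²)a = (2/3)M a.
Substituting: Mg sinθ = (1 + 0.6667)Ma, so a = g sinθ/(1 + 0.6667) = (9.81) sin 36.5° / 1.667 = 3.501 m/s².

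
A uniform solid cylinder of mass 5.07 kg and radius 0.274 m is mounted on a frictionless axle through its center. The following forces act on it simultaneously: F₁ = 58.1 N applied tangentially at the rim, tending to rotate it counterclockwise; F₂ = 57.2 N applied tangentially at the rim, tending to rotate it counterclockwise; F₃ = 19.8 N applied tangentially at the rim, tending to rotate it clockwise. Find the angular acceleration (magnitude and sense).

α ≈ 137 rad/s², counterclockwise

I = ½MR² = (1/2)(5.07)(0.274)² = 0.1903 kg·m².
Taking counterclockwise as positive: τ₁ = +(58.1)(0.274) = +15.92 N·m; τ₂ = +(57.2)(0.274) = +15.67 N·m; τ₃ = −(19.8)(0.274) = −5.425 N·m.
Net torque τ = 26.17 N·m.
α = τ/I = 26.17/0.1903 = 137.5 rad/s².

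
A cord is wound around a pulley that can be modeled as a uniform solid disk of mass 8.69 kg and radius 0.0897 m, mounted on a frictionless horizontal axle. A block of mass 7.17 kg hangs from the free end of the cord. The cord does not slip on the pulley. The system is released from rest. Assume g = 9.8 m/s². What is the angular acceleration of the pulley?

α ≈ 68.0 rad/s²

I = ½MR² = (1/2)(8.69)(0.0897)² = 0.03496 kg·m².
Block: mg − T = ma. Pulley: TR = Iα. No-slip: a = αR, so T = (I/R²)a = 4.345·a.
Then mg = (m + 4.345)a, so a = (7.17)(9.8)/(7.17 + 4.345) = 6.102 m/s².
α = a/R = 6.102/0.0897 = 68.03 rad/s².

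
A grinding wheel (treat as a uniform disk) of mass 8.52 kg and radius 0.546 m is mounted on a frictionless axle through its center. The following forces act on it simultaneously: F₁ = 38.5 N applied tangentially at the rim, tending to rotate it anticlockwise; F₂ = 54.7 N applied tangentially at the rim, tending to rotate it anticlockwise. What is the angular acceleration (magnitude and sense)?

α ≈ 40.1 rad/s², anticlockwise

I = ½MR² = (1/2)(8.52)(0.546)² = 1.270 kg·m².
Taking anticlockwise as positive: τ₁ = +(38.5)(0.546) = +21.02 N·m; τ₂ = +(54.7)(0.546) = +29.87 N·m.
Net torque τ = 50.89 N·m.
α = τ/I = 50.89/1.270 = 40.07 rad/s².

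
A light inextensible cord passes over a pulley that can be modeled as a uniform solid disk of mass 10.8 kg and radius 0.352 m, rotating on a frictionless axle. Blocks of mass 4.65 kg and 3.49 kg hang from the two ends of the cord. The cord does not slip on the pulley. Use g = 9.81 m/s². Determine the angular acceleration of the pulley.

α ≈ 2.39 rad/s²

I = ½MR² = (1/2)(10.8)(0.352)² = 0.6691 kg·m².
Heavier block: m₁g − T₁ = m₁a. Lighter block: T₂ − m₂g = m₂a.
Pulley: (T₁ − T₂)R = Iα = I(a/R), so T₁ − T₂ = (I/R²)a = (1/2)M_p a = 5.400·a.
Adding the three: (m₁ − m₂)g = (m₁ + m₂ + 5.400)a, so a = (4.65 − 3.49)(9.81)/(4.65 + 3.49 + 5.400) = 0.8404 m/s².
α = a/R = 0.8404/0.352 = 2.388 rad/s².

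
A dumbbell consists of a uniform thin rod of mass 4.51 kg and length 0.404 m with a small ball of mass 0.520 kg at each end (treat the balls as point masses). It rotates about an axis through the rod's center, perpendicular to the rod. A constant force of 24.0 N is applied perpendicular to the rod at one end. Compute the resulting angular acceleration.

I_rod = (1/12)ML² = (1/12)(4.51)(0.404)² = 0.06134 kg·m².
I_balls = 2·m·(L/2)² = 2(0.520)(0.2020)² = 0.04244 kg·m².
Total I = 0.1038 kg·m².
τ = F·(L/2) = (24.0)(0.202) = 4.848 N·m.
α = τ/I = 4.848/0.1038 = 46.72 rad/s².

α ≈ 46.7 rad/s²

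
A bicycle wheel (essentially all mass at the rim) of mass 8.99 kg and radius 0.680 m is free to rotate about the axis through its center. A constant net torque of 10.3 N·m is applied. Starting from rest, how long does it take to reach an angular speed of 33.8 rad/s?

t ≈ 13.6 s

I = MR² = (8.99)(0.680)² = 4.157 kg·m².
α = τ/I = 10.3/4.157 = 2.478 rad/s².
ω = αt ⇒ t = ω/α = 33.8/2.478 = 13.64 s.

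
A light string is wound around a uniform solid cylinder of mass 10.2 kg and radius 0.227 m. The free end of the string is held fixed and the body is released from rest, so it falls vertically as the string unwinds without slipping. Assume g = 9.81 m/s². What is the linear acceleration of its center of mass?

Translation: Mg − T = Ma. Rotation about the center: TR = Iα with I = ½MR².
With a = αR: T = (I/R²)a = (1/2)M a, so Mg = (1 + 0.5000)Ma.
a = g/(1 + 0.5000) = 9.81/1.500 = 6.540 m/s².

a ≈ 6.54 m/s²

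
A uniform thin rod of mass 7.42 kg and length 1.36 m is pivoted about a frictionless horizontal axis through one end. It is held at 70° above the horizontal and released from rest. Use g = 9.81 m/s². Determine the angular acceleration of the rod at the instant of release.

α ≈ 3.70 rad/s²

About the pivot, I = (1/3)ML² = (1/3)(7.42)(1.36)² = 4.575 kg·m².
The weight acts at the center, a distance L/2 = 0.6800 m from the pivot; τ = Mg(L/2) cos 70° = 16.93 N·m.
α = τ/I = 16.93/4.575 = 3.701 rad/s².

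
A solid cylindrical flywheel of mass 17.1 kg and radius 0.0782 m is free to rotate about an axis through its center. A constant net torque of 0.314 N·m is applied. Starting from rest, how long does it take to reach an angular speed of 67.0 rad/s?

I = ½MR² = (1/2)(17.1)(0.0782)² = 0.05229 kg·m².
α = τ/I = 0.314/0.05229 = 6.006 rad/s².
ω = αt ⇒ t = ω/α = 67.0/6.006 = 11.16 s.

t ≈ 11.2 s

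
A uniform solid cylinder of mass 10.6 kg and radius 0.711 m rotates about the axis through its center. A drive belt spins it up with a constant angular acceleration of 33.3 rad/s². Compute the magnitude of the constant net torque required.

I = ½MR² = (1/2)(10.6)(0.711)² = 2.679 kg·m².
τ = Iα = (2.679)(33.30) = 89.22 N·m.

τ ≈ 89.2 N·m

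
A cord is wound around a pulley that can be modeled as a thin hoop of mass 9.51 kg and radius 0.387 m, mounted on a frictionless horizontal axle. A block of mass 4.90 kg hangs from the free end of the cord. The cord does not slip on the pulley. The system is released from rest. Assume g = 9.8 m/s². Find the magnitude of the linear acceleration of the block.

I = MR² = (9.51)(0.387)² = 1.424 kg·m².
Block: mg − T = ma. Pulley: TR = Iα. No-slip: a = αR, so T = (I/R²)a = 9.510·a.
Then mg = (m + 9.510)a, so a = (4.90)(9.8)/(4.90 + 9.510) = 3.332 m/s².

a ≈ 3.33 m/s²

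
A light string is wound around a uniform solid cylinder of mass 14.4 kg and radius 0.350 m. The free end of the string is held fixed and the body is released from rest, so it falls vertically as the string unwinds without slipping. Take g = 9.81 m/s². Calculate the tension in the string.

Translation: Mg − T = Ma. Rotation about the center: TR = Iα with I = ½MR².
With a = αR: T = (I/R²)a = (1/2)M a, so Mg = (1 + 0.5000)Ma.
a = g/(1 + 0.5000) = 9.81/1.500 = 6.540 m/s².
T = 0.5000·M·a = (0.5000)(14.4)(6.540) = 47.09 N.

T ≈ 47.1 N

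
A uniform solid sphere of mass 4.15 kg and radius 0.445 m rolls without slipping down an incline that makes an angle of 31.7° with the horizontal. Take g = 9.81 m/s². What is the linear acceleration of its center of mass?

a ≈ 3.68 m/s²

Translation along the incline: Mg sinθ − f = Ma.
Rotation about the center: fR = Iα with I = (2/5)MR². No-slip gives a = αR, so f = (I/R²)a = (2/5)M a.
Substituting: Mg sinθ = (1 + 0.4000)Ma, so a = g sinθ/(1 + 0.4000) = (9.81) sin 31.7° / 1.400 = 3.682 m/s².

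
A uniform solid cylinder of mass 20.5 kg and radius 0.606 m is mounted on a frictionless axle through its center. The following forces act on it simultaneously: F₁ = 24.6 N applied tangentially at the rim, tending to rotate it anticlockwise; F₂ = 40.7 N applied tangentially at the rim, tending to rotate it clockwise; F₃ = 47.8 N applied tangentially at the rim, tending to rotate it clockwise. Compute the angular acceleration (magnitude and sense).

α ≈ 10.3 rad/s², clockwise

I = ½MR² = (1/2)(20.5)(0.606)² = 3.764 kg·m².
Taking anticlockwise as positive: τ₁ = +(24.6)(0.606) = +14.91 N·m; τ₂ = −(40.7)(0.606) = −24.66 N·m; τ₃ = −(47.8)(0.606) = −28.97 N·m.
Net torque τ = -38.72 N·m.
α = τ/I = -38.72/3.764 = -10.29 rad/s².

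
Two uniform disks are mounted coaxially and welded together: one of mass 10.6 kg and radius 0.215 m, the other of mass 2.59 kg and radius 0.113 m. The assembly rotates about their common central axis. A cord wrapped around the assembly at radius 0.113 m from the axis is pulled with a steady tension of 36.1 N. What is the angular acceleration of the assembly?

α ≈ 15.6 rad/s²

I = ½M₁R₁² + ½M₂R₂² = ½(10.6)(0.215)² + ½(2.59)(0.113)² = 0.2615 kg·m².
τ = F r = (36.1)(0.113) = 4.079 N·m.
α = τ/I = 4.079/0.2615 = 15.60 rad/s².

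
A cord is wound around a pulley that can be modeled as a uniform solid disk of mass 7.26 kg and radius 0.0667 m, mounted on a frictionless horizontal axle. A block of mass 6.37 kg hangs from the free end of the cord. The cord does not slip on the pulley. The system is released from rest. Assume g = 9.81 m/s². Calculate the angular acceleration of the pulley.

I = ½MR² = (1/2)(7.26)(0.0667)² = 0.01615 kg·m².
Block: mg − T = ma. Pulley: TR = Iα. No-slip: a = αR, so T = (I/R²)a = 3.630·a.
Then mg = (m + 3.630)a, so a = (6.37)(9.81)/(6.37 + 3.630) = 6.249 m/s².
α = a/R = 6.249/0.0667 = 93.69 rad/s².

α ≈ 93.7 rad/s²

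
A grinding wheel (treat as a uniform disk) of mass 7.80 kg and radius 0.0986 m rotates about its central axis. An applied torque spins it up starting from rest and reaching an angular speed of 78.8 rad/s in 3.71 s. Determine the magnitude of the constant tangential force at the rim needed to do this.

I = ½MR² = (1/2)(7.80)(0.0986)² = 0.03792 kg·m².
α = Δω/Δt = (78.8 − 0)/3.71 = 21.24 rad/s².
The required torque is τ = Iα = (0.03792)(21.24) = 0.8053 N·m.
A tangential force at the rim gives τ = FR, so F = τ/R = 0.8053/0.0986 = 8.168 N.

F ≈ 8.17 N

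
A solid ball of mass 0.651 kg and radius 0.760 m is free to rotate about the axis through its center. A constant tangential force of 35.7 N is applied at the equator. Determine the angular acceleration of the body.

α ≈ 180 rad/s²

I = (2/5)MR² = (2/5)(0.651)(0.760)² = 0.1504 kg·m².
τ = F R = (35.7)(0.760) = 27.13 N·m.
From τ = Iα: α = 27.13/0.1504 = 180.4 rad/s².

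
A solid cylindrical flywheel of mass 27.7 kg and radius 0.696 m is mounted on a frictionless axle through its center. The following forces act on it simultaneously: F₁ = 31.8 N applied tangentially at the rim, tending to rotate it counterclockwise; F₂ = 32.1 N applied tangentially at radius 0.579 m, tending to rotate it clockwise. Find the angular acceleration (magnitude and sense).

α ≈ 0.529 rad/s², counterclockwise

I = ½MR² = (1/2)(27.7)(0.696)² = 6.709 kg·m².
Taking counterclockwise as positive: τ₁ = +(31.8)(0.696) = +22.13 N·m; τ₂ = −(32.1)(0.579) = −18.59 N·m.
Net torque τ = 3.547 N·m.
α = τ/I = 3.547/6.709 = 0.5287 rad/s².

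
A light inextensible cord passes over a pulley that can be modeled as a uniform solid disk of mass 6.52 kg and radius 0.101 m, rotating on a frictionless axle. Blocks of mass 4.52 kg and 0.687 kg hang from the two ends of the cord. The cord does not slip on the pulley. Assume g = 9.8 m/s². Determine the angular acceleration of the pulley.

α ≈ 43.9 rad/s²

I = ½MR² = (1/2)(6.52)(0.101)² = 0.03326 kg·m².
Heavier block: m₁g − T₁ = m₁a. Lighter block: T₂ − m₂g = m₂a.
Pulley: (T₁ − T₂)R = Iα = I(a/R), so T₁ − T₂ = (I/R²)a = (1/2)M_p a = 3.260·a.
Adding the three: (m₁ − m₂)g = (m₁ + m₂ + 3.260)a, so a = (4.52 − 0.687)(9.8)/(4.52 + 0.687 + 3.260) = 4.436 m/s².
α = a/R = 4.436/0.101 = 43.93 rad/s².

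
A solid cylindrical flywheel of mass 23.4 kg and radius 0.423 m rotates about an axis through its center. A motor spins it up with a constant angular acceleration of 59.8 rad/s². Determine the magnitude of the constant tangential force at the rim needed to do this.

F ≈ 296 N

I = ½MR² = (1/2)(23.4)(0.423)² = 2.093 kg·m².
The required torque is τ = Iα = (2.093)(59.80) = 125.2 N·m.
A tangential force at the rim gives τ = FR, so F = τ/R = 125.2/0.423 = 296.0 N.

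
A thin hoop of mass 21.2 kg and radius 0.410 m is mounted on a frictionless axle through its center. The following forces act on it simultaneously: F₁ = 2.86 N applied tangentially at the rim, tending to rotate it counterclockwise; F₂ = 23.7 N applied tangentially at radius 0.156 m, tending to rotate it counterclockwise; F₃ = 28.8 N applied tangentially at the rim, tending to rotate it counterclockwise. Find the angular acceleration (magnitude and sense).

I = MR² = (21.2)(0.410)² = 3.564 kg·m².
Taking counterclockwise as positive: τ₁ = +(2.86)(0.410) = +1.173 N·m; τ₂ = +(23.7)(0.156) = +3.697 N·m; τ₃ = +(28.8)(0.410) = +11.81 N·m.
Net torque τ = 16.68 N·m.
α = τ/I = 16.68/3.564 = 4.680 rad/s².

α ≈ 4.68 rad/s², counterclockwise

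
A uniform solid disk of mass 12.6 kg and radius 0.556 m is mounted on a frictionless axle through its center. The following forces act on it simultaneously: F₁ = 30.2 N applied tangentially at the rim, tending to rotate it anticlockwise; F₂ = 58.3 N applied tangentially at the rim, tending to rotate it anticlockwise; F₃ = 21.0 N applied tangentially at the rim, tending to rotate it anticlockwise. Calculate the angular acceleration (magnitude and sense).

I = ½MR² = (1/2)(12.6)(0.556)² = 1.948 kg·m².
Taking anticlockwise as positive: τ₁ = +(30.2)(0.556) = +16.79 N·m; τ₂ = +(58.3)(0.556) = +32.41 N·m; τ₃ = +(21.0)(0.556) = +11.68 N·m.
Net torque τ = 60.88 N·m.
α = τ/I = 60.88/1.948 = 31.26 rad/s².

α ≈ 31.3 rad/s², anticlockwise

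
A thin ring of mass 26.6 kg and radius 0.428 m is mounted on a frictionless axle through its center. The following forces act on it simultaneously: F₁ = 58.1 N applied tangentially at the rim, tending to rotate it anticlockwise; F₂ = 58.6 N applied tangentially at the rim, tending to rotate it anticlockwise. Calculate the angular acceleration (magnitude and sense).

α ≈ 10.3 rad/s², anticlockwise

I = MR² = (26.6)(0.428)² = 4.873 kg·m².
Taking anticlockwise as positive: τ₁ = +(58.1)(0.428) = +24.87 N·m; τ₂ = +(58.6)(0.428) = +25.08 N·m.
Net torque τ = 49.95 N·m.
α = τ/I = 49.95/4.873 = 10.25 rad/s².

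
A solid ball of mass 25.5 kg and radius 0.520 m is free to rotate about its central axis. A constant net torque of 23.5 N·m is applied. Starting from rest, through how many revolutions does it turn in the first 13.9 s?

≈ 131 revolutions

I = (2/5)MR² = (2/5)(25.5)(0.520)² = 2.758 kg·m².
α = τ/I = 23.5/2.758 = 8.520 rad/s².
θ = ½αt² = ½(8.520)(13.9)² = 823.1 rad.
Revolutions = θ/(2π) = 131.0.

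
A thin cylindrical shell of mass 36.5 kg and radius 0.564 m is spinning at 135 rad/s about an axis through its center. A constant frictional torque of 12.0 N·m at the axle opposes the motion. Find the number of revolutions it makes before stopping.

≈ 1400 revolutions

I = MR² = (36.5)(0.564)² = 11.61 kg·m².
The net torque has magnitude 12.0 N·m, opposing ω.
|α| = τ/I = 12.00/11.61 = 1.034 rad/s² (deceleration).
ω² = ω₀² − 2|α|θ with ω = 0 ⇒ θ = ω₀²/(2|α|) = 8817 rad = 1403 rev.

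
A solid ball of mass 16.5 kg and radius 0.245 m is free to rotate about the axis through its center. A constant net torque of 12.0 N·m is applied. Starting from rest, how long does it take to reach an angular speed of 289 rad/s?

t ≈ 9.54 s

I = (2/5)MR² = (2/5)(16.5)(0.245)² = 0.3962 kg·m².
α = τ/I = 12.0/0.3962 = 30.29 rad/s².
ω = αt ⇒ t = ω/α = 289/30.29 = 9.541 s.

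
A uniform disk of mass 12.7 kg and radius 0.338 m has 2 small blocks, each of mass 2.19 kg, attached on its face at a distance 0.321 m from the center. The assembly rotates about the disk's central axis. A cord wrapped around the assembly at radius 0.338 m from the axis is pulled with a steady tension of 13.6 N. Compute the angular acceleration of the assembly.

I_disk = ½MR² = ½(12.7)(0.338)² = 0.7254 kg·m².
I_blocks = 2·m·r² = 2(2.19)(0.321)² = 0.4513 kg·m².
Total I = 1.177 kg·m².
τ = F r = (13.6)(0.338) = 4.597 N·m.
α = τ/I = 4.597/1.177 = 3.906 rad/s².

α ≈ 3.91 rad/s²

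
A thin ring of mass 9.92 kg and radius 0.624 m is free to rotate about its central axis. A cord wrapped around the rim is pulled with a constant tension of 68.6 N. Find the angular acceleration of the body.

α ≈ 11.1 rad/s²

I = MR² = (9.92)(0.624)² = 3.863 kg·m².
τ = F R = (68.6)(0.624) = 42.81 N·m.
Newton's second law for rotation, τ = Iα, gives α = τ/I = 42.81/3.863 = 11.08 rad/s².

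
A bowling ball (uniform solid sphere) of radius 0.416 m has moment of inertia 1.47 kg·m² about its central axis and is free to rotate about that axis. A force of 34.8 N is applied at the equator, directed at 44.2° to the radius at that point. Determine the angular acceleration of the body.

Only the tangential component produces torque: τ = F R sinθ = (34.8)(0.416) sin 44.2° = 10.09 N·m.
From τ = Iα: α = 10.09/1.470 = 6.866 rad/s².

α ≈ 6.87 rad/s²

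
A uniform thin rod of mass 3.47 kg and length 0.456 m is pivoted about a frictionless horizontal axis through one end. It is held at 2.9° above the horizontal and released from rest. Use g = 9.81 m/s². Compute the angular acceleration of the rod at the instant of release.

About the pivot, I = (1/3)ML² = (1/3)(3.47)(0.456)² = 0.2405 kg·m².
The weight acts at the center, a distance L/2 = 0.2280 m from the pivot; τ = Mg(L/2) cos 2.9° = 7.751 N·m.
α = τ/I = 7.751/0.2405 = 32.23 rad/s².

α ≈ 32.2 rad/s²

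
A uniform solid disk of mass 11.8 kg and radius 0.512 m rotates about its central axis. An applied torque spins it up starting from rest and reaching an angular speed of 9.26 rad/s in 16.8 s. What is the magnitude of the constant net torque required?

I = ½MR² = (1/2)(11.8)(0.512)² = 1.547 kg·m².
α = Δω/Δt = (9.26 − 0)/16.8 = 0.5512 rad/s².
τ = Iα = (1.547)(0.5512) = 0.8525 N·m.

τ ≈ 0.852 N·m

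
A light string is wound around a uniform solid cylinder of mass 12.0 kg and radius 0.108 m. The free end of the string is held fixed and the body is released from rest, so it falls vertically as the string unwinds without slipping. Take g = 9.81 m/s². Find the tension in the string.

Translation: Mg − T = Ma. Rotation about the center: TR = Iα with I = ½MR².
With a = αR: T = (I/R²)a = (1/2)M a, so Mg = (1 + 0.5000)Ma.
a = g/(1 + 0.5000) = 9.81/1.500 = 6.540 m/s².
T = 0.5000·M·a = (0.5000)(12.0)(6.540) = 39.24 N.

T ≈ 39.2 N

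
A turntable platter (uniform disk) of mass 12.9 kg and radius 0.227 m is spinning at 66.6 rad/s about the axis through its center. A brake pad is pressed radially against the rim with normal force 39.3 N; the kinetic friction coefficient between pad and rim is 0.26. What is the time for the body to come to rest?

t ≈ 9.54 s

I = ½MR² = (1/2)(12.9)(0.227)² = 0.3324 kg·m².
Friction force f = μN = (0.26)(39.3) = 10.22 N at the rim; torque magnitude τ = fR = 2.319 N·m, opposing ω.
|α| = τ/I = 2.319/0.3324 = 6.979 rad/s² (deceleration).
0 = ω₀ − |α|t ⇒ t = ω₀/|α| = 66.6/6.979 = 9.543 s.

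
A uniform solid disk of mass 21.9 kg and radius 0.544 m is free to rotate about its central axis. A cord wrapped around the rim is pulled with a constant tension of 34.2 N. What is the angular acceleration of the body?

α ≈ 5.74 rad/s²

I = ½MR² = (1/2)(21.9)(0.544)² = 3.240 kg·m².
τ = F R = (34.2)(0.544) = 18.60 N·m.
Newton's second law for rotation, τ = Iα, gives α = τ/I = 18.60/3.240 = 5.741 rad/s².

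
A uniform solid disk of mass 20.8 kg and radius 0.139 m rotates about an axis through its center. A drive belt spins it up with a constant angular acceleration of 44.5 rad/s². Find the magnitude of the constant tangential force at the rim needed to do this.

F ≈ 64.3 N

I = ½MR² = (1/2)(20.8)(0.139)² = 0.2009 kg·m².
The required torque is τ = Iα = (0.2009)(44.50) = 8.942 N·m.
A tangential force at the rim gives τ = FR, so F = τ/R = 8.942/0.139 = 64.33 N.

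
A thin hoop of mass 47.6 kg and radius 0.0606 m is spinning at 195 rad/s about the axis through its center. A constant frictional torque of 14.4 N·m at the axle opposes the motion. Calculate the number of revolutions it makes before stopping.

≈ 36.7 revolutions

I = MR² = (47.6)(0.0606)² = 0.1748 kg·m².
The net torque has magnitude 14.4 N·m, opposing ω.
|α| = τ/I = 14.40/0.1748 = 82.38 rad/s² (deceleration).
ω² = ω₀² − 2|α|θ with ω = 0 ⇒ θ = ω₀²/(2|α|) = 230.8 rad = 36.73 rev.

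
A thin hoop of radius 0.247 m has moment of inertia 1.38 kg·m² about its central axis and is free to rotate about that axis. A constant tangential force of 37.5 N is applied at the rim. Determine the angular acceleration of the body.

τ = F R = (37.5)(0.247) = 9.262 N·m.
From τ = Iα: α = 9.262/1.380 = 6.712 rad/s².

α ≈ 6.71 rad/s²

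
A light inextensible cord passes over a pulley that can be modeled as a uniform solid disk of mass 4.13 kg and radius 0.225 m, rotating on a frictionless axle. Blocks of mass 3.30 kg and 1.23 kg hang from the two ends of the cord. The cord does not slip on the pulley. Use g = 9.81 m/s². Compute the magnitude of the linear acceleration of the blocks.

a ≈ 3.08 m/s²

I = ½MR² = (1/2)(4.13)(0.225)² = 0.1045 kg·m².
Heavier block: m₁g − T₁ = m₁a. Lighter block: T₂ − m₂g = m₂a.
Pulley: (T₁ − T₂)R = Iα = I(a/R), so T₁ − T₂ = (I/R²)a = (1/2)M_p a = 2.065·a.
Adding the three: (m₁ − m₂)g = (m₁ + m₂ + 2.065)a, so a = (3.30 − 1.23)(9.81)/(3.30 + 1.23 + 2.065) = 3.079 m/s².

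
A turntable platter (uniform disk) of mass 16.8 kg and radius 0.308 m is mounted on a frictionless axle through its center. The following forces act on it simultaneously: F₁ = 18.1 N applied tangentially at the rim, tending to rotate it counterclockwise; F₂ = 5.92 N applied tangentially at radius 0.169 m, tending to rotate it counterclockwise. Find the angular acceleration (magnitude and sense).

α ≈ 8.25 rad/s², counterclockwise

I = ½MR² = (1/2)(16.8)(0.308)² = 0.7969 kg·m².
Taking counterclockwise as positive: τ₁ = +(18.1)(0.308) = +5.575 N·m; τ₂ = +(5.92)(0.169) = +1.000 N·m.
Net torque τ = 6.575 N·m.
α = τ/I = 6.575/0.7969 = 8.252 rad/s².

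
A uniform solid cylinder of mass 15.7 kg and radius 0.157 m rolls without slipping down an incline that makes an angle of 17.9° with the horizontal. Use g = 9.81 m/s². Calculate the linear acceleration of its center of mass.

Translation along the incline: Mg sinθ − f = Ma.
Rotation about the center: fR = Iα with I = ½MR². No-slip gives a = αR, so f = (I/R²)a = (1/2)M a.
Substituting: Mg sinθ = (1 + 0.5000)Ma, so a = g sinθ/(1 + 0.5000) = (9.81) sin 17.9° / 1.500 = 2.010 m/s².

a ≈ 2.01 m/s²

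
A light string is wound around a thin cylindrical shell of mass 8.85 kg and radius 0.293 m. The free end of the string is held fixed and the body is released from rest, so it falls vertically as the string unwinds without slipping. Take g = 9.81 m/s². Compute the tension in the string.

Translation: Mg − T = Ma. Rotation about the center: TR = Iα with I = MR².
With a = αR: T = (I/R²)a = M a, so Mg = (1 + 1.000)Ma.
a = g/(1 + 1.000) = 9.81/2.000 = 4.905 m/s².
T = 1.000·M·a = (1.000)(8.85)(4.905) = 43.41 N.

T ≈ 43.4 N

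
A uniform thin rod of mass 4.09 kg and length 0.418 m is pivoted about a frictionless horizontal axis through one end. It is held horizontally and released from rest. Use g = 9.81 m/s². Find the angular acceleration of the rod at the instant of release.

α ≈ 35.2 rad/s²

About the pivot, I = (1/3)ML² = (1/3)(4.09)(0.418)² = 0.2382 kg·m².
The weight acts at the center, a distance L/2 = 0.2090 m from the pivot; τ = Mg(L/2) = 8.386 N·m.
α = τ/I = 8.386/0.2382 = 35.20 rad/s².
(Equivalently α = (3g/(2L)) = 35.20 rad/s².)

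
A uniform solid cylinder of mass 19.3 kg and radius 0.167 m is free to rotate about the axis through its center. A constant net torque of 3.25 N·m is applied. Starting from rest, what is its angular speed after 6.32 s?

ω ≈ 76.3 rad/s

I = ½MR² = (1/2)(19.3)(0.167)² = 0.2691 kg·m².
α = τ/I = 3.25/0.2691 = 12.08 rad/s².
ω = ω₀ + αt = 0 + (12.08)(6.32) = 76.32 rad/s.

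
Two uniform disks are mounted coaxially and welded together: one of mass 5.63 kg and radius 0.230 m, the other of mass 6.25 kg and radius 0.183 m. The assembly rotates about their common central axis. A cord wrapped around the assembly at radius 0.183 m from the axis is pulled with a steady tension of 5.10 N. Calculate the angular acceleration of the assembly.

I = ½M₁R₁² + ½M₂R₂² = ½(5.63)(0.230)² + ½(6.25)(0.183)² = 0.2536 kg·m².
τ = F r = (5.10)(0.183) = 0.9333 N·m.
α = τ/I = 0.9333/0.2536 = 3.681 rad/s².

α ≈ 3.68 rad/s²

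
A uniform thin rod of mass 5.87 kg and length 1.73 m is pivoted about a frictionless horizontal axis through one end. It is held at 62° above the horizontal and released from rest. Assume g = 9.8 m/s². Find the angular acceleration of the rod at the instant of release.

α ≈ 3.99 rad/s²

About the pivot, I = (1/3)ML² = (1/3)(5.87)(1.73)² = 5.856 kg·m².
The weight acts at the center, a distance L/2 = 0.8650 m from the pivot; τ = Mg(L/2) cos 62° = 23.36 N·m.
α = τ/I = 23.36/5.856 = 3.989 rad/s².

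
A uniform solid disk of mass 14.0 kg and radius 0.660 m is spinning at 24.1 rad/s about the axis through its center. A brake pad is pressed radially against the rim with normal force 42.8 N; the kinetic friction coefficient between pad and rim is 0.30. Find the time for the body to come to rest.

I = ½MR² = (1/2)(14.0)(0.660)² = 3.049 kg·m².
Friction force f = μN = (0.30)(42.8) = 12.84 N at the rim; torque magnitude τ = fR = 8.474 N·m, opposing ω.
|α| = τ/I = 8.474/3.049 = 2.779 rad/s² (deceleration).
0 = ω₀ − |α|t ⇒ t = ω₀/|α| = 24.1/2.779 = 8.671 s.

t ≈ 8.67 s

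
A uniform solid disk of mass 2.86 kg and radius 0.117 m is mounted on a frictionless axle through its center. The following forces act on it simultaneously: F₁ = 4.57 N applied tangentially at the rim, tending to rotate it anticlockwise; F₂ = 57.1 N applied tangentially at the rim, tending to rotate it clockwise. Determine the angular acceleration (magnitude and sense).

I = ½MR² = (1/2)(2.86)(0.117)² = 0.01958 kg·m².
Taking anticlockwise as positive: τ₁ = +(4.57)(0.117) = +0.5347 N·m; τ₂ = −(57.1)(0.117) = −6.681 N·m.
Net torque τ = -6.146 N·m.
α = τ/I = -6.146/0.01958 = -314.0 rad/s².

α ≈ 314 rad/s², clockwise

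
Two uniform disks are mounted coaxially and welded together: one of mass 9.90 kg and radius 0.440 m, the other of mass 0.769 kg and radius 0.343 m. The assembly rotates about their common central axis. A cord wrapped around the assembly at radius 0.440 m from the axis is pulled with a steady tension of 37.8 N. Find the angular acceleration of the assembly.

α ≈ 16.6 rad/s²

I = ½M₁R₁² + ½M₂R₂² = ½(9.90)(0.440)² + ½(0.769)(0.343)² = 1.004 kg·m².
τ = F r = (37.8)(0.440) = 16.63 N·m.
α = τ/I = 16.63/1.004 = 16.57 rad/s².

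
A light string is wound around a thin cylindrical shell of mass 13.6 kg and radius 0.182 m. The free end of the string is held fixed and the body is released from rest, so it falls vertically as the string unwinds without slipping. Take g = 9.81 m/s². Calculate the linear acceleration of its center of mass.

a ≈ 4.91 m/s²

Translation: Mg − T = Ma. Rotation about the center: TR = Iα with I = MR².
With a = αR: T = (I/R²)a = M a, so Mg = (1 + 1.000)Ma.
a = g/(1 + 1.000) = 9.81/2.000 = 4.905 m/s².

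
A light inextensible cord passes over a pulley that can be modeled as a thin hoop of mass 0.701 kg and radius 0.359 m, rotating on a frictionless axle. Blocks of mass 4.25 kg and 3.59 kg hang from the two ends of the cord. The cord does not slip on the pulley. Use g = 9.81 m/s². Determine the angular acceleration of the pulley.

α ≈ 2.11 rad/s²

I = MR² = (0.701)(0.359)² = 0.09035 kg·m².
Heavier block: m₁g − T₁ = m₁a. Lighter block: T₂ − m₂g = m₂a.
Pulley: (T₁ − T₂)R = Iα = I(a/R), so T₁ − T₂ = (I/R²)a = 1·M_p a = 0.7010·a.
Adding the three: (m₁ − m₂)g = (m₁ + m₂ + 0.7010)a, so a = (4.25 − 3.59)(9.81)/(4.25 + 3.59 + 0.7010) = 0.7581 m/s².
α = a/R = 0.7581/0.359 = 2.112 rad/s².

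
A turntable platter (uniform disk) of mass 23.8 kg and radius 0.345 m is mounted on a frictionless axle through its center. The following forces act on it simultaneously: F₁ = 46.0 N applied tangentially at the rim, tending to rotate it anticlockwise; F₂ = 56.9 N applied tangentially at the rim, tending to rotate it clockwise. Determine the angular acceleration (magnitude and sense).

α ≈ 2.65 rad/s², clockwise

I = ½MR² = (1/2)(23.8)(0.345)² = 1.416 kg·m².
Taking anticlockwise as positive: τ₁ = +(46.0)(0.345) = +15.87 N·m; τ₂ = −(56.9)(0.345) = −19.63 N·m.
Net torque τ = -3.760 N·m.
α = τ/I = -3.760/1.416 = -2.655 rad/s².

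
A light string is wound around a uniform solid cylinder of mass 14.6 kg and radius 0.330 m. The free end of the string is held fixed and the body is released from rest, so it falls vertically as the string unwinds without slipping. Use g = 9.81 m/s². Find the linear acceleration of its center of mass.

a ≈ 6.54 m/s²

Translation: Mg − T = Ma. Rotation about the center: TR = Iα with I = ½MR².
With a = αR: T = (I/R²)a = (1/2)M a, so Mg = (1 + 0.5000)Ma.
a = g/(1 + 0.5000) = 9.81/1.500 = 6.540 m/s².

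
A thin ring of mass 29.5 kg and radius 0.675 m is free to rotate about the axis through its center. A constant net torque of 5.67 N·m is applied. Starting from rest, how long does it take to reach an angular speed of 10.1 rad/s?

t ≈ 23.9 s

I = MR² = (29.5)(0.675)² = 13.44 kg·m².
α = τ/I = 5.67/13.44 = 0.4218 rad/s².
ω = αt ⇒ t = ω/α = 10.1/0.4218 = 23.94 s.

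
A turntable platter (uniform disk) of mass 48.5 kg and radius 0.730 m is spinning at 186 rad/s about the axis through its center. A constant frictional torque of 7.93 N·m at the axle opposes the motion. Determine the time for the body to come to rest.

t ≈ 303 s

I = ½MR² = (1/2)(48.5)(0.730)² = 12.92 kg·m².
The net torque has magnitude 7.93 N·m, opposing ω.
|α| = τ/I = 7.930/12.92 = 0.6136 rad/s² (deceleration).
0 = ω₀ − |α|t ⇒ t = ω₀/|α| = 186/0.6136 = 303.1 s.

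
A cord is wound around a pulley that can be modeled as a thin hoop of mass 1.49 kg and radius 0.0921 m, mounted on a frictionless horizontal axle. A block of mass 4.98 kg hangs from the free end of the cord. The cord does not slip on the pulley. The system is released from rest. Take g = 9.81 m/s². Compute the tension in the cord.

I = MR² = (1.49)(0.0921)² = 0.01264 kg·m².
Block: mg − T = ma. Pulley: TR = Iα. No-slip: a = αR, so T = (I/R²)a = 1.490·a.
Then mg = (m + 1.490)a, so a = (4.98)(9.81)/(4.98 + 1.490) = 7.551 m/s².
T = 1.490·a = 11.25 N.

T ≈ 11.3 N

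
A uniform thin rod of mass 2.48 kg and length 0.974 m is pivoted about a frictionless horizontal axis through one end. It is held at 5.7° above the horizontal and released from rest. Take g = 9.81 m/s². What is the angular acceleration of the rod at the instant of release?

α ≈ 15.0 rad/s²

About the pivot, I = (1/3)ML² = (1/3)(2.48)(0.974)² = 0.7842 kg·m².
The weight acts at the center, a distance L/2 = 0.4870 m from the pivot; τ = Mg(L/2) cos 5.7° = 11.79 N·m.
α = τ/I = 11.79/0.7842 = 15.03 rad/s².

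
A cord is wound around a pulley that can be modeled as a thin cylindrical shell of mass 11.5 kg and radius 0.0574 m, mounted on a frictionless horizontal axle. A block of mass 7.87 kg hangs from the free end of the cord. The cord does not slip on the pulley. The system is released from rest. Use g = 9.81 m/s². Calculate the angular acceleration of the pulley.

α ≈ 69.4 rad/s²

I = MR² = (11.5)(0.0574)² = 0.03789 kg·m².
Block: mg − T = ma. Pulley: TR = Iα. No-slip: a = αR, so T = (I/R²)a = 11.50·a.
Then mg = (m + 11.50)a, so a = (7.87)(9.81)/(7.87 + 11.50) = 3.986 m/s².
α = a/R = 3.986/0.0574 = 69.44 rad/s².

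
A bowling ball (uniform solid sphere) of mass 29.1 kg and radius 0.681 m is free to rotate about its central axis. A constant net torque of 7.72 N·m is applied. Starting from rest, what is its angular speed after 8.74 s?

I = (2/5)MR² = (2/5)(29.1)(0.681)² = 5.398 kg·m².
α = τ/I = 7.72/5.398 = 1.430 rad/s².
ω = ω₀ + αt = 0 + (1.430)(8.74) = 12.50 rad/s.

ω ≈ 12.5 rad/s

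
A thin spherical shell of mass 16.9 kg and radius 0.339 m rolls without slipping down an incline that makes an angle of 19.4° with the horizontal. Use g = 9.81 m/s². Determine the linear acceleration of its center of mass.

Translation along the incline: Mg sinθ − f = Ma.
Rotation about the center: fR = Iα with I = (2/3)MR². No-slip gives a = αR, so f = (I/R²)a = (2/3)M a.
Substituting: Mg sinθ = (1 + 0.6667)Ma, so a = g sinθ/(1 + 0.6667) = (9.81) sin 19.4° / 1.667 = 1.955 m/s².

a ≈ 1.96 m/s²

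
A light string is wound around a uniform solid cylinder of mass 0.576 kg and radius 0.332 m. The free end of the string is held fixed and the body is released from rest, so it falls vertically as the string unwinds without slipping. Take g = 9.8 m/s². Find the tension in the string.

Translation: Mg − T = Ma. Rotation about the center: TR = Iα with I = ½MR².
With a = αR: T = (I/R²)a = (1/2)M a, so Mg = (1 + 0.5000)Ma.
a = g/(1 + 0.5000) = 9.8/1.500 = 6.533 m/s².
T = 0.5000·M·a = (0.5000)(0.576)(6.533) = 1.882 N.

T ≈ 1.88 N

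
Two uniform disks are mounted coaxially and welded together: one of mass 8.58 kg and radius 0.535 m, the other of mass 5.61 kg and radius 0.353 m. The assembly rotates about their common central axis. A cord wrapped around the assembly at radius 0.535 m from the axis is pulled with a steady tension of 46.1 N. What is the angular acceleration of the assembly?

I = ½M₁R₁² + ½M₂R₂² = ½(8.58)(0.535)² + ½(5.61)(0.353)² = 1.577 kg·m².
τ = F r = (46.1)(0.535) = 24.66 N·m.
α = τ/I = 24.66/1.577 = 15.64 rad/s².

α ≈ 15.6 rad/s²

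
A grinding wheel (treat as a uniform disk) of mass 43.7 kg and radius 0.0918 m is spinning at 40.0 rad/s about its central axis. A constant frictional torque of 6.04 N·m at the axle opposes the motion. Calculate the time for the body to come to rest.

I = ½MR² = (1/2)(43.7)(0.0918)² = 0.1841 kg·m².
The net torque has magnitude 6.04 N·m, opposing ω.
|α| = τ/I = 6.040/0.1841 = 32.80 rad/s² (deceleration).
0 = ω₀ − |α|t ⇒ t = ω₀/|α| = 40.0/32.80 = 1.219 s.

t ≈ 1.22 s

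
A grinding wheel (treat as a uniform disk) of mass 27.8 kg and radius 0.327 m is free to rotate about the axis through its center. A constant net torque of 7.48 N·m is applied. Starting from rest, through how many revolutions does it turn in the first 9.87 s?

≈ 39.0 revolutions

I = ½MR² = (1/2)(27.8)(0.327)² = 1.486 kg·m².
α = τ/I = 7.48/1.486 = 5.033 rad/s².
θ = ½αt² = ½(5.033)(9.87)² = 245.1 rad.
Revolutions = θ/(2π) = 39.01.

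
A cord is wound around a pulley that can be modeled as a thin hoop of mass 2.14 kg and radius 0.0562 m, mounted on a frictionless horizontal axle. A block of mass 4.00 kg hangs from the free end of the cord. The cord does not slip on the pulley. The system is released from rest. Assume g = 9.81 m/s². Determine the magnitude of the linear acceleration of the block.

a ≈ 6.39 m/s²

I = MR² = (2.14)(0.0562)² = 0.006759 kg·m².
Block: mg − T = ma. Pulley: TR = Iα. No-slip: a = αR, so T = (I/R²)a = 2.140·a.
Then mg = (m + 2.140)a, so a = (4.00)(9.81)/(4.00 + 2.140) = 6.391 m/s².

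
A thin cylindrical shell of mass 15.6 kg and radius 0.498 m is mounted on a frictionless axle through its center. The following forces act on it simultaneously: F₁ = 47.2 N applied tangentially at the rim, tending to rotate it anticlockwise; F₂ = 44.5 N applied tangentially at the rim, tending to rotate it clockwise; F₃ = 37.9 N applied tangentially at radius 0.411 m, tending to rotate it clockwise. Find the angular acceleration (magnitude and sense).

I = MR² = (15.6)(0.498)² = 3.869 kg·m².
Taking anticlockwise as positive: τ₁ = +(47.2)(0.498) = +23.51 N·m; τ₂ = −(44.5)(0.498) = −22.16 N·m; τ₃ = −(37.9)(0.411) = −15.58 N·m.
Net torque τ = -14.23 N·m.
α = τ/I = -14.23/3.869 = -3.679 rad/s².

α ≈ 3.68 rad/s², clockwise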